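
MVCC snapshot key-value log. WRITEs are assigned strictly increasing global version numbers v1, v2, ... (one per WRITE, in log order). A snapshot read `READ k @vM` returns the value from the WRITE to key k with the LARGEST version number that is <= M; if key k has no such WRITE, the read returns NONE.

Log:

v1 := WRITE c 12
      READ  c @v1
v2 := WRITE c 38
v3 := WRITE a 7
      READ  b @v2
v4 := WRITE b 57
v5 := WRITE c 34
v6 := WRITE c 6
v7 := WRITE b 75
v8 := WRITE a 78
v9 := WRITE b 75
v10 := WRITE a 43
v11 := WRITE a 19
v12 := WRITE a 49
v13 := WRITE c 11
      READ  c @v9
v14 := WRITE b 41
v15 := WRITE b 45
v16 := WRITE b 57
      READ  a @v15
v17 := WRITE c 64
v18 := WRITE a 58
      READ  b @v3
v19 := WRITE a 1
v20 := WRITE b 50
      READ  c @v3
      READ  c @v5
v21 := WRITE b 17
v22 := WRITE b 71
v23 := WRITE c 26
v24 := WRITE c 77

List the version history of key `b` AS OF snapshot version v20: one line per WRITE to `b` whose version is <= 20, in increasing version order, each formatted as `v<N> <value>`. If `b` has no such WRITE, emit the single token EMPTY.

Scan writes for key=b with version <= 20:
  v1 WRITE c 12 -> skip
  v2 WRITE c 38 -> skip
  v3 WRITE a 7 -> skip
  v4 WRITE b 57 -> keep
  v5 WRITE c 34 -> skip
  v6 WRITE c 6 -> skip
  v7 WRITE b 75 -> keep
  v8 WRITE a 78 -> skip
  v9 WRITE b 75 -> keep
  v10 WRITE a 43 -> skip
  v11 WRITE a 19 -> skip
  v12 WRITE a 49 -> skip
  v13 WRITE c 11 -> skip
  v14 WRITE b 41 -> keep
  v15 WRITE b 45 -> keep
  v16 WRITE b 57 -> keep
  v17 WRITE c 64 -> skip
  v18 WRITE a 58 -> skip
  v19 WRITE a 1 -> skip
  v20 WRITE b 50 -> keep
  v21 WRITE b 17 -> drop (> snap)
  v22 WRITE b 71 -> drop (> snap)
  v23 WRITE c 26 -> skip
  v24 WRITE c 77 -> skip
Collected: [(4, 57), (7, 75), (9, 75), (14, 41), (15, 45), (16, 57), (20, 50)]

Answer: v4 57
v7 75
v9 75
v14 41
v15 45
v16 57
v20 50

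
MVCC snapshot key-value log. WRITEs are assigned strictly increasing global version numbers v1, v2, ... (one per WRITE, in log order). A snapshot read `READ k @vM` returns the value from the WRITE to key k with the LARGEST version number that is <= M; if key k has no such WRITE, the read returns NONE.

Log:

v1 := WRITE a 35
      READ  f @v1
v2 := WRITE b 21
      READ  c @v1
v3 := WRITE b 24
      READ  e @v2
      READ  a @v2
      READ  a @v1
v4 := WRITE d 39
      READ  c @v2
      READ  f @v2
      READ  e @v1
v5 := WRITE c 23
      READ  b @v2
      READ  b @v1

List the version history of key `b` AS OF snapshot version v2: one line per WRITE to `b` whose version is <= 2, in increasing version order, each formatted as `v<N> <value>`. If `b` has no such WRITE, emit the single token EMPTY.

Answer: v2 21

Derivation:
Scan writes for key=b with version <= 2:
  v1 WRITE a 35 -> skip
  v2 WRITE b 21 -> keep
  v3 WRITE b 24 -> drop (> snap)
  v4 WRITE d 39 -> skip
  v5 WRITE c 23 -> skip
Collected: [(2, 21)]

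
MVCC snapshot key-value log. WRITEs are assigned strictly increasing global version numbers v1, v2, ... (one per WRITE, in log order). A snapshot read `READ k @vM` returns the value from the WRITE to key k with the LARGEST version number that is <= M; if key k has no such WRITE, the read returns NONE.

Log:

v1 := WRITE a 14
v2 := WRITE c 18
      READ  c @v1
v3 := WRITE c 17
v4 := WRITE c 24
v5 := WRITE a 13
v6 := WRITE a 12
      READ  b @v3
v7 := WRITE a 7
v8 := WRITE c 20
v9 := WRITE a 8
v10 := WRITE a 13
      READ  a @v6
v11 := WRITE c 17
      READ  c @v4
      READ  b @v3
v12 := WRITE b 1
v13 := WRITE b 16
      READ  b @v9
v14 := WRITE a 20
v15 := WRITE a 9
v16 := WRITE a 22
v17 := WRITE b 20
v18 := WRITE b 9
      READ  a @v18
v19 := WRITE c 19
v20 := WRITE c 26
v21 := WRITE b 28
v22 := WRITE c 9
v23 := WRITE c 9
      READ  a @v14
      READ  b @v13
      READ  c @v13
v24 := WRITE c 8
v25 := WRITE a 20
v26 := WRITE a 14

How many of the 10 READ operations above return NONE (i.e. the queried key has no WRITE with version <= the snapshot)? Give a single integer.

Answer: 4

Derivation:
v1: WRITE a=14  (a history now [(1, 14)])
v2: WRITE c=18  (c history now [(2, 18)])
READ c @v1: history=[(2, 18)] -> no version <= 1 -> NONE
v3: WRITE c=17  (c history now [(2, 18), (3, 17)])
v4: WRITE c=24  (c history now [(2, 18), (3, 17), (4, 24)])
v5: WRITE a=13  (a history now [(1, 14), (5, 13)])
v6: WRITE a=12  (a history now [(1, 14), (5, 13), (6, 12)])
READ b @v3: history=[] -> no version <= 3 -> NONE
v7: WRITE a=7  (a history now [(1, 14), (5, 13), (6, 12), (7, 7)])
v8: WRITE c=20  (c history now [(2, 18), (3, 17), (4, 24), (8, 20)])
v9: WRITE a=8  (a history now [(1, 14), (5, 13), (6, 12), (7, 7), (9, 8)])
v10: WRITE a=13  (a history now [(1, 14), (5, 13), (6, 12), (7, 7), (9, 8), (10, 13)])
READ a @v6: history=[(1, 14), (5, 13), (6, 12), (7, 7), (9, 8), (10, 13)] -> pick v6 -> 12
v11: WRITE c=17  (c history now [(2, 18), (3, 17), (4, 24), (8, 20), (11, 17)])
READ c @v4: history=[(2, 18), (3, 17), (4, 24), (8, 20), (11, 17)] -> pick v4 -> 24
READ b @v3: history=[] -> no version <= 3 -> NONE
v12: WRITE b=1  (b history now [(12, 1)])
v13: WRITE b=16  (b history now [(12, 1), (13, 16)])
READ b @v9: history=[(12, 1), (13, 16)] -> no version <= 9 -> NONE
v14: WRITE a=20  (a history now [(1, 14), (5, 13), (6, 12), (7, 7), (9, 8), (10, 13), (14, 20)])
v15: WRITE a=9  (a history now [(1, 14), (5, 13), (6, 12), (7, 7), (9, 8), (10, 13), (14, 20), (15, 9)])
v16: WRITE a=22  (a history now [(1, 14), (5, 13), (6, 12), (7, 7), (9, 8), (10, 13), (14, 20), (15, 9), (16, 22)])
v17: WRITE b=20  (b history now [(12, 1), (13, 16), (17, 20)])
v18: WRITE b=9  (b history now [(12, 1), (13, 16), (17, 20), (18, 9)])
READ a @v18: history=[(1, 14), (5, 13), (6, 12), (7, 7), (9, 8), (10, 13), (14, 20), (15, 9), (16, 22)] -> pick v16 -> 22
v19: WRITE c=19  (c history now [(2, 18), (3, 17), (4, 24), (8, 20), (11, 17), (19, 19)])
v20: WRITE c=26  (c history now [(2, 18), (3, 17), (4, 24), (8, 20), (11, 17), (19, 19), (20, 26)])
v21: WRITE b=28  (b history now [(12, 1), (13, 16), (17, 20), (18, 9), (21, 28)])
v22: WRITE c=9  (c history now [(2, 18), (3, 17), (4, 24), (8, 20), (11, 17), (19, 19), (20, 26), (22, 9)])
v23: WRITE c=9  (c history now [(2, 18), (3, 17), (4, 24), (8, 20), (11, 17), (19, 19), (20, 26), (22, 9), (23, 9)])
READ a @v14: history=[(1, 14), (5, 13), (6, 12), (7, 7), (9, 8), (10, 13), (14, 20), (15, 9), (16, 22)] -> pick v14 -> 20
READ b @v13: history=[(12, 1), (13, 16), (17, 20), (18, 9), (21, 28)] -> pick v13 -> 16
READ c @v13: history=[(2, 18), (3, 17), (4, 24), (8, 20), (11, 17), (19, 19), (20, 26), (22, 9), (23, 9)] -> pick v11 -> 17
v24: WRITE c=8  (c history now [(2, 18), (3, 17), (4, 24), (8, 20), (11, 17), (19, 19), (20, 26), (22, 9), (23, 9), (24, 8)])
v25: WRITE a=20  (a history now [(1, 14), (5, 13), (6, 12), (7, 7), (9, 8), (10, 13), (14, 20), (15, 9), (16, 22), (25, 20)])
v26: WRITE a=14  (a history now [(1, 14), (5, 13), (6, 12), (7, 7), (9, 8), (10, 13), (14, 20), (15, 9), (16, 22), (25, 20), (26, 14)])
Read results in order: ['NONE', 'NONE', '12', '24', 'NONE', 'NONE', '22', '20', '16', '17']
NONE count = 4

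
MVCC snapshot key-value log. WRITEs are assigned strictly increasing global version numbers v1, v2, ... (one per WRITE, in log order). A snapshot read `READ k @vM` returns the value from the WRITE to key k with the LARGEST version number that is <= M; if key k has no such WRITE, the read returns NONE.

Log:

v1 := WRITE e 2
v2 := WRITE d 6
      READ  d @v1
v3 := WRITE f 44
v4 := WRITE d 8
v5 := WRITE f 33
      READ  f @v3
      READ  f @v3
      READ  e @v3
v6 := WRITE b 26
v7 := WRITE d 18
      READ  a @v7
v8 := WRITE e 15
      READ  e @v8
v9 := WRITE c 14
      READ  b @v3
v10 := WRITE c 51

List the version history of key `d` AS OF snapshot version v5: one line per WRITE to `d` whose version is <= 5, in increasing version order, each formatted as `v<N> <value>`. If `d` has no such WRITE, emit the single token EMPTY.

Answer: v2 6
v4 8

Derivation:
Scan writes for key=d with version <= 5:
  v1 WRITE e 2 -> skip
  v2 WRITE d 6 -> keep
  v3 WRITE f 44 -> skip
  v4 WRITE d 8 -> keep
  v5 WRITE f 33 -> skip
  v6 WRITE b 26 -> skip
  v7 WRITE d 18 -> drop (> snap)
  v8 WRITE e 15 -> skip
  v9 WRITE c 14 -> skip
  v10 WRITE c 51 -> skip
Collected: [(2, 6), (4, 8)]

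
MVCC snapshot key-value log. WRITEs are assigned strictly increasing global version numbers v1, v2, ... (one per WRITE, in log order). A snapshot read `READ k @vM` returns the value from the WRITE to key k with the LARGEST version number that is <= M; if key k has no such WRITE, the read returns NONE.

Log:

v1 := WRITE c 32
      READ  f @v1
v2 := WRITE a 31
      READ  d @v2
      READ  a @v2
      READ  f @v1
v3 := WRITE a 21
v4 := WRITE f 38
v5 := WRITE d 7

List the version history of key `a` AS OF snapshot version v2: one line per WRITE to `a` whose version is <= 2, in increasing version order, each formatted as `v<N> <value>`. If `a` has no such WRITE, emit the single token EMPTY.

Answer: v2 31

Derivation:
Scan writes for key=a with version <= 2:
  v1 WRITE c 32 -> skip
  v2 WRITE a 31 -> keep
  v3 WRITE a 21 -> drop (> snap)
  v4 WRITE f 38 -> skip
  v5 WRITE d 7 -> skip
Collected: [(2, 31)]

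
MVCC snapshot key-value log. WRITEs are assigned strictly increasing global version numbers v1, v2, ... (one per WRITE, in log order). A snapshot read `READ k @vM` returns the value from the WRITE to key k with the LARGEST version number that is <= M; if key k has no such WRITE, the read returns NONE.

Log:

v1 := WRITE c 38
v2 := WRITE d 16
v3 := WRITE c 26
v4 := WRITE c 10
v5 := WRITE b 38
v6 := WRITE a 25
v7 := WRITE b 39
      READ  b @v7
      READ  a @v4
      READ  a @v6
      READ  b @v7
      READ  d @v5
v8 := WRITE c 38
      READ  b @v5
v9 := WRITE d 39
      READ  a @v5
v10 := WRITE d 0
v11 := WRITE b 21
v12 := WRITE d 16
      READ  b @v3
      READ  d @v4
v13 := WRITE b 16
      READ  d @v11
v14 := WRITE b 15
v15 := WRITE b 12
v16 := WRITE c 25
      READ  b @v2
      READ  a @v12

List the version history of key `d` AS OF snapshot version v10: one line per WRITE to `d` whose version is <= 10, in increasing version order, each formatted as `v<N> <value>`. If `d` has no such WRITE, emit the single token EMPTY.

Answer: v2 16
v9 39
v10 0

Derivation:
Scan writes for key=d with version <= 10:
  v1 WRITE c 38 -> skip
  v2 WRITE d 16 -> keep
  v3 WRITE c 26 -> skip
  v4 WRITE c 10 -> skip
  v5 WRITE b 38 -> skip
  v6 WRITE a 25 -> skip
  v7 WRITE b 39 -> skip
  v8 WRITE c 38 -> skip
  v9 WRITE d 39 -> keep
  v10 WRITE d 0 -> keep
  v11 WRITE b 21 -> skip
  v12 WRITE d 16 -> drop (> snap)
  v13 WRITE b 16 -> skip
  v14 WRITE b 15 -> skip
  v15 WRITE b 12 -> skip
  v16 WRITE c 25 -> skip
Collected: [(2, 16), (9, 39), (10, 0)]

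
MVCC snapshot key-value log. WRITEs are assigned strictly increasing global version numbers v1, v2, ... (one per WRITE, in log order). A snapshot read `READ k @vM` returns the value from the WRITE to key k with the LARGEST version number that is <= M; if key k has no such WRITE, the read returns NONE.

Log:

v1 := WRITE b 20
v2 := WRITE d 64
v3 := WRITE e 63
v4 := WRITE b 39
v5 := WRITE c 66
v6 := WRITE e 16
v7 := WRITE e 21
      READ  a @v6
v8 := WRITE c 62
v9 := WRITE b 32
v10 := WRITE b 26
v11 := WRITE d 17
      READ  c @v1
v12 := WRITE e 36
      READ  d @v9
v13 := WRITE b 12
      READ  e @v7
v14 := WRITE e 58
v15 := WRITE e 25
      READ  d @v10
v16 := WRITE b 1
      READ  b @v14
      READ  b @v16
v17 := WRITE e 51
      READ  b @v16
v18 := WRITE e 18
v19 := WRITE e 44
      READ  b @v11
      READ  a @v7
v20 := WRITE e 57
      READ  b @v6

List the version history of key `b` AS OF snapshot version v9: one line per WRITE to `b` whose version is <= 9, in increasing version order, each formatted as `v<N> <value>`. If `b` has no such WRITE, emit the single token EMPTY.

Scan writes for key=b with version <= 9:
  v1 WRITE b 20 -> keep
  v2 WRITE d 64 -> skip
  v3 WRITE e 63 -> skip
  v4 WRITE b 39 -> keep
  v5 WRITE c 66 -> skip
  v6 WRITE e 16 -> skip
  v7 WRITE e 21 -> skip
  v8 WRITE c 62 -> skip
  v9 WRITE b 32 -> keep
  v10 WRITE b 26 -> drop (> snap)
  v11 WRITE d 17 -> skip
  v12 WRITE e 36 -> skip
  v13 WRITE b 12 -> drop (> snap)
  v14 WRITE e 58 -> skip
  v15 WRITE e 25 -> skip
  v16 WRITE b 1 -> drop (> snap)
  v17 WRITE e 51 -> skip
  v18 WRITE e 18 -> skip
  v19 WRITE e 44 -> skip
  v20 WRITE e 57 -> skip
Collected: [(1, 20), (4, 39), (9, 32)]

Answer: v1 20
v4 39
v9 32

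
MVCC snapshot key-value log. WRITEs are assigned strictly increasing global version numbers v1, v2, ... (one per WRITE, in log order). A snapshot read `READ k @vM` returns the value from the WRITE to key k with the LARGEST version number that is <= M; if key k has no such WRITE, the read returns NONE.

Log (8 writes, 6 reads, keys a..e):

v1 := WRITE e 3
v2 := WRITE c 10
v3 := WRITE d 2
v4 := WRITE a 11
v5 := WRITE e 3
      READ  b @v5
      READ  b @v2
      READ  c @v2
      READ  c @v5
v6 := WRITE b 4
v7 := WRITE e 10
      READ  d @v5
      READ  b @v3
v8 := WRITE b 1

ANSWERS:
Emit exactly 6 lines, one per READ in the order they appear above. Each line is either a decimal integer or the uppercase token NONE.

Answer: NONE
NONE
10
10
2
NONE

Derivation:
v1: WRITE e=3  (e history now [(1, 3)])
v2: WRITE c=10  (c history now [(2, 10)])
v3: WRITE d=2  (d history now [(3, 2)])
v4: WRITE a=11  (a history now [(4, 11)])
v5: WRITE e=3  (e history now [(1, 3), (5, 3)])
READ b @v5: history=[] -> no version <= 5 -> NONE
READ b @v2: history=[] -> no version <= 2 -> NONE
READ c @v2: history=[(2, 10)] -> pick v2 -> 10
READ c @v5: history=[(2, 10)] -> pick v2 -> 10
v6: WRITE b=4  (b history now [(6, 4)])
v7: WRITE e=10  (e history now [(1, 3), (5, 3), (7, 10)])
READ d @v5: history=[(3, 2)] -> pick v3 -> 2
READ b @v3: history=[(6, 4)] -> no version <= 3 -> NONE
v8: WRITE b=1  (b history now [(6, 4), (8, 1)])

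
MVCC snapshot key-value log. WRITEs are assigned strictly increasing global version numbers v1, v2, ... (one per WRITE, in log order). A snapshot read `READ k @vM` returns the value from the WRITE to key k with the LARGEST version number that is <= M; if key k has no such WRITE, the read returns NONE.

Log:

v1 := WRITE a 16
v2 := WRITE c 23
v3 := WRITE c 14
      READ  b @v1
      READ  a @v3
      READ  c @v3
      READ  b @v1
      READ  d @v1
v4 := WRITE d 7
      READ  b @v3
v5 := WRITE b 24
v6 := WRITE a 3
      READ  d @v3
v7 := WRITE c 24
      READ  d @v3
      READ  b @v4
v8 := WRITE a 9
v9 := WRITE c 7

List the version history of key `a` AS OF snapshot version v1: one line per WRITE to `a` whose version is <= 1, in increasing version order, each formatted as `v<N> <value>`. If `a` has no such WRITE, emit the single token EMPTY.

Answer: v1 16

Derivation:
Scan writes for key=a with version <= 1:
  v1 WRITE a 16 -> keep
  v2 WRITE c 23 -> skip
  v3 WRITE c 14 -> skip
  v4 WRITE d 7 -> skip
  v5 WRITE b 24 -> skip
  v6 WRITE a 3 -> drop (> snap)
  v7 WRITE c 24 -> skip
  v8 WRITE a 9 -> drop (> snap)
  v9 WRITE c 7 -> skip
Collected: [(1, 16)]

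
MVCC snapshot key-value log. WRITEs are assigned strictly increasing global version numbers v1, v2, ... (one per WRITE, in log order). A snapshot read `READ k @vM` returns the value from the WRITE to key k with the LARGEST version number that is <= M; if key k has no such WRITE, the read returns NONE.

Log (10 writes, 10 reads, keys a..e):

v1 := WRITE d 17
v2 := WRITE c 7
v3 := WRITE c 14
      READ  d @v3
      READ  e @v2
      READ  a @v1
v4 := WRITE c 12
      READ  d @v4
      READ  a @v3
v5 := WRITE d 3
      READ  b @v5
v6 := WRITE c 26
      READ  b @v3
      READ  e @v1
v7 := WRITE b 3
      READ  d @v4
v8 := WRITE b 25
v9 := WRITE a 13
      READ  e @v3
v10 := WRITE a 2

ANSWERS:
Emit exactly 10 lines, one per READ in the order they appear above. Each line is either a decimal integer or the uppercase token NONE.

v1: WRITE d=17  (d history now [(1, 17)])
v2: WRITE c=7  (c history now [(2, 7)])
v3: WRITE c=14  (c history now [(2, 7), (3, 14)])
READ d @v3: history=[(1, 17)] -> pick v1 -> 17
READ e @v2: history=[] -> no version <= 2 -> NONE
READ a @v1: history=[] -> no version <= 1 -> NONE
v4: WRITE c=12  (c history now [(2, 7), (3, 14), (4, 12)])
READ d @v4: history=[(1, 17)] -> pick v1 -> 17
READ a @v3: history=[] -> no version <= 3 -> NONE
v5: WRITE d=3  (d history now [(1, 17), (5, 3)])
READ b @v5: history=[] -> no version <= 5 -> NONE
v6: WRITE c=26  (c history now [(2, 7), (3, 14), (4, 12), (6, 26)])
READ b @v3: history=[] -> no version <= 3 -> NONE
READ e @v1: history=[] -> no version <= 1 -> NONE
v7: WRITE b=3  (b history now [(7, 3)])
READ d @v4: history=[(1, 17), (5, 3)] -> pick v1 -> 17
v8: WRITE b=25  (b history now [(7, 3), (8, 25)])
v9: WRITE a=13  (a history now [(9, 13)])
READ e @v3: history=[] -> no version <= 3 -> NONE
v10: WRITE a=2  (a history now [(9, 13), (10, 2)])

Answer: 17
NONE
NONE
17
NONE
NONE
NONE
NONE
17
NONE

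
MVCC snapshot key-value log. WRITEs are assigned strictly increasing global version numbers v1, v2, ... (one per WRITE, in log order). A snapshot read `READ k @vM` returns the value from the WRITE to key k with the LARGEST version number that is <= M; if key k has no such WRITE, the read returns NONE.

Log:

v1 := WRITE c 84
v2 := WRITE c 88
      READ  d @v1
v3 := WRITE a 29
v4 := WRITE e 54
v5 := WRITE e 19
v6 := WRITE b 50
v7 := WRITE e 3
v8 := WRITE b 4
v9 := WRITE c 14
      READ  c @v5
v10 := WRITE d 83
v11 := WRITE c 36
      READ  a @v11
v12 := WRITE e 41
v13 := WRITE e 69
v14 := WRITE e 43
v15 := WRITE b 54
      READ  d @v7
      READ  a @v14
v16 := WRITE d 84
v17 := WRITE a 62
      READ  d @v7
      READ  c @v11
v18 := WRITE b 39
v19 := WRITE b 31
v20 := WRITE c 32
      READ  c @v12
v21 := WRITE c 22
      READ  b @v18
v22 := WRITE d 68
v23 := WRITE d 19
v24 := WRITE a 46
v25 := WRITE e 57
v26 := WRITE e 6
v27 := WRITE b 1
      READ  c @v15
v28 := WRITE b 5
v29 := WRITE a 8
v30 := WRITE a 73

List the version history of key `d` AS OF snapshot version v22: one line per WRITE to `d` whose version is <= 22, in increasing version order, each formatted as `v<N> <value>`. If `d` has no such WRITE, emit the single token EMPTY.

Answer: v10 83
v16 84
v22 68

Derivation:
Scan writes for key=d with version <= 22:
  v1 WRITE c 84 -> skip
  v2 WRITE c 88 -> skip
  v3 WRITE a 29 -> skip
  v4 WRITE e 54 -> skip
  v5 WRITE e 19 -> skip
  v6 WRITE b 50 -> skip
  v7 WRITE e 3 -> skip
  v8 WRITE b 4 -> skip
  v9 WRITE c 14 -> skip
  v10 WRITE d 83 -> keep
  v11 WRITE c 36 -> skip
  v12 WRITE e 41 -> skip
  v13 WRITE e 69 -> skip
  v14 WRITE e 43 -> skip
  v15 WRITE b 54 -> skip
  v16 WRITE d 84 -> keep
  v17 WRITE a 62 -> skip
  v18 WRITE b 39 -> skip
  v19 WRITE b 31 -> skip
  v20 WRITE c 32 -> skip
  v21 WRITE c 22 -> skip
  v22 WRITE d 68 -> keep
  v23 WRITE d 19 -> drop (> snap)
  v24 WRITE a 46 -> skip
  v25 WRITE e 57 -> skip
  v26 WRITE e 6 -> skip
  v27 WRITE b 1 -> skip
  v28 WRITE b 5 -> skip
  v29 WRITE a 8 -> skip
  v30 WRITE a 73 -> skip
Collected: [(10, 83), (16, 84), (22, 68)]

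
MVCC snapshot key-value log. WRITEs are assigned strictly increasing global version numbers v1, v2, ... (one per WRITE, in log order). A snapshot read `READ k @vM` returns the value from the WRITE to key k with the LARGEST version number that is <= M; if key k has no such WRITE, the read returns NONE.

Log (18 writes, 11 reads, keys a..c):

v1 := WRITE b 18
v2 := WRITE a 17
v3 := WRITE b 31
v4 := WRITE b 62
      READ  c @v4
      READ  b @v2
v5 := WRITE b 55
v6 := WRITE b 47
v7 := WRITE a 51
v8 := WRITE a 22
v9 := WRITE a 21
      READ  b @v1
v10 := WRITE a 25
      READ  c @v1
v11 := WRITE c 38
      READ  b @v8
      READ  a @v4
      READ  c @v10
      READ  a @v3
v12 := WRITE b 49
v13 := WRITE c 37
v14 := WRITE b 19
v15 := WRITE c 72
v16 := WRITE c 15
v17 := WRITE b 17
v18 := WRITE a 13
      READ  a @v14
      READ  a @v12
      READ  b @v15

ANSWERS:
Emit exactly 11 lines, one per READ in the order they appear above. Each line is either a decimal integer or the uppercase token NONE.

v1: WRITE b=18  (b history now [(1, 18)])
v2: WRITE a=17  (a history now [(2, 17)])
v3: WRITE b=31  (b history now [(1, 18), (3, 31)])
v4: WRITE b=62  (b history now [(1, 18), (3, 31), (4, 62)])
READ c @v4: history=[] -> no version <= 4 -> NONE
READ b @v2: history=[(1, 18), (3, 31), (4, 62)] -> pick v1 -> 18
v5: WRITE b=55  (b history now [(1, 18), (3, 31), (4, 62), (5, 55)])
v6: WRITE b=47  (b history now [(1, 18), (3, 31), (4, 62), (5, 55), (6, 47)])
v7: WRITE a=51  (a history now [(2, 17), (7, 51)])
v8: WRITE a=22  (a history now [(2, 17), (7, 51), (8, 22)])
v9: WRITE a=21  (a history now [(2, 17), (7, 51), (8, 22), (9, 21)])
READ b @v1: history=[(1, 18), (3, 31), (4, 62), (5, 55), (6, 47)] -> pick v1 -> 18
v10: WRITE a=25  (a history now [(2, 17), (7, 51), (8, 22), (9, 21), (10, 25)])
READ c @v1: history=[] -> no version <= 1 -> NONE
v11: WRITE c=38  (c history now [(11, 38)])
READ b @v8: history=[(1, 18), (3, 31), (4, 62), (5, 55), (6, 47)] -> pick v6 -> 47
READ a @v4: history=[(2, 17), (7, 51), (8, 22), (9, 21), (10, 25)] -> pick v2 -> 17
READ c @v10: history=[(11, 38)] -> no version <= 10 -> NONE
READ a @v3: history=[(2, 17), (7, 51), (8, 22), (9, 21), (10, 25)] -> pick v2 -> 17
v12: WRITE b=49  (b history now [(1, 18), (3, 31), (4, 62), (5, 55), (6, 47), (12, 49)])
v13: WRITE c=37  (c history now [(11, 38), (13, 37)])
v14: WRITE b=19  (b history now [(1, 18), (3, 31), (4, 62), (5, 55), (6, 47), (12, 49), (14, 19)])
v15: WRITE c=72  (c history now [(11, 38), (13, 37), (15, 72)])
v16: WRITE c=15  (c history now [(11, 38), (13, 37), (15, 72), (16, 15)])
v17: WRITE b=17  (b history now [(1, 18), (3, 31), (4, 62), (5, 55), (6, 47), (12, 49), (14, 19), (17, 17)])
v18: WRITE a=13  (a history now [(2, 17), (7, 51), (8, 22), (9, 21), (10, 25), (18, 13)])
READ a @v14: history=[(2, 17), (7, 51), (8, 22), (9, 21), (10, 25), (18, 13)] -> pick v10 -> 25
READ a @v12: history=[(2, 17), (7, 51), (8, 22), (9, 21), (10, 25), (18, 13)] -> pick v10 -> 25
READ b @v15: history=[(1, 18), (3, 31), (4, 62), (5, 55), (6, 47), (12, 49), (14, 19), (17, 17)] -> pick v14 -> 19

Answer: NONE
18
18
NONE
47
17
NONE
17
25
25
19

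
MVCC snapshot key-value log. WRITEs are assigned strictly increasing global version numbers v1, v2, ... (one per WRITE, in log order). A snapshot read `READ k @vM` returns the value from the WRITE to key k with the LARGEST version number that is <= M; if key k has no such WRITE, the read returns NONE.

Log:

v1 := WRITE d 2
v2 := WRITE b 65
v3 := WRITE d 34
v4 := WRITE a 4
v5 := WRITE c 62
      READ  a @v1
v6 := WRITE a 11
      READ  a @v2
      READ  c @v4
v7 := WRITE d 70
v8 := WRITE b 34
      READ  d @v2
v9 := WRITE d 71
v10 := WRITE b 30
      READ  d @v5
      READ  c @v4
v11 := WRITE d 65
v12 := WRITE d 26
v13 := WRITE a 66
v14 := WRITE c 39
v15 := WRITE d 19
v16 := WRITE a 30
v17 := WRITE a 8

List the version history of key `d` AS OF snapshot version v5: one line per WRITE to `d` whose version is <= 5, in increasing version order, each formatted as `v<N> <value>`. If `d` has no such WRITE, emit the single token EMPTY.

Scan writes for key=d with version <= 5:
  v1 WRITE d 2 -> keep
  v2 WRITE b 65 -> skip
  v3 WRITE d 34 -> keep
  v4 WRITE a 4 -> skip
  v5 WRITE c 62 -> skip
  v6 WRITE a 11 -> skip
  v7 WRITE d 70 -> drop (> snap)
  v8 WRITE b 34 -> skip
  v9 WRITE d 71 -> drop (> snap)
  v10 WRITE b 30 -> skip
  v11 WRITE d 65 -> drop (> snap)
  v12 WRITE d 26 -> drop (> snap)
  v13 WRITE a 66 -> skip
  v14 WRITE c 39 -> skip
  v15 WRITE d 19 -> drop (> snap)
  v16 WRITE a 30 -> skip
  v17 WRITE a 8 -> skip
Collected: [(1, 2), (3, 34)]

Answer: v1 2
v3 34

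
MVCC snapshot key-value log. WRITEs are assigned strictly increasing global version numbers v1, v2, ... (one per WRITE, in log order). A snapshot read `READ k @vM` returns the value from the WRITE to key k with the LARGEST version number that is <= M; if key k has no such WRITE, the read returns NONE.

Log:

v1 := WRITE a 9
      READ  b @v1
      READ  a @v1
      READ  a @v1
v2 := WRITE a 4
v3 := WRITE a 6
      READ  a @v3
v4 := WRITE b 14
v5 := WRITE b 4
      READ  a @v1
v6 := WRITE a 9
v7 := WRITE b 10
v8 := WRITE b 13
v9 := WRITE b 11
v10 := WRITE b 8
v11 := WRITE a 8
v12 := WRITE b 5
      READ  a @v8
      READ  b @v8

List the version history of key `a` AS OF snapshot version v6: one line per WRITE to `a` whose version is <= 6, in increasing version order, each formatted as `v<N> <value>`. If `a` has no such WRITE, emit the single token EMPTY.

Answer: v1 9
v2 4
v3 6
v6 9

Derivation:
Scan writes for key=a with version <= 6:
  v1 WRITE a 9 -> keep
  v2 WRITE a 4 -> keep
  v3 WRITE a 6 -> keep
  v4 WRITE b 14 -> skip
  v5 WRITE b 4 -> skip
  v6 WRITE a 9 -> keep
  v7 WRITE b 10 -> skip
  v8 WRITE b 13 -> skip
  v9 WRITE b 11 -> skip
  v10 WRITE b 8 -> skip
  v11 WRITE a 8 -> drop (> snap)
  v12 WRITE b 5 -> skip
Collected: [(1, 9), (2, 4), (3, 6), (6, 9)]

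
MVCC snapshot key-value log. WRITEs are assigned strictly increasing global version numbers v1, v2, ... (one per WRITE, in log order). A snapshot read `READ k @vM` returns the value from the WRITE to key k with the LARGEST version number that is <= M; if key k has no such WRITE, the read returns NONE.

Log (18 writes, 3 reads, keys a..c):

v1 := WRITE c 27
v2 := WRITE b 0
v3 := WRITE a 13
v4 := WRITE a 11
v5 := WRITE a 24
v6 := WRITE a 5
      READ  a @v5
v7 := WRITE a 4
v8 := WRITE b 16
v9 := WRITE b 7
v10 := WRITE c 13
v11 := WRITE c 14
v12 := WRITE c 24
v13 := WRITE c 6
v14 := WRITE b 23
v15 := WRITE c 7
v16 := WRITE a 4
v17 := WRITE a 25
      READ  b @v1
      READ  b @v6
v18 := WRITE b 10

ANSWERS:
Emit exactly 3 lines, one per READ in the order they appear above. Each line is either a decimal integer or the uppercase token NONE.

v1: WRITE c=27  (c history now [(1, 27)])
v2: WRITE b=0  (b history now [(2, 0)])
v3: WRITE a=13  (a history now [(3, 13)])
v4: WRITE a=11  (a history now [(3, 13), (4, 11)])
v5: WRITE a=24  (a history now [(3, 13), (4, 11), (5, 24)])
v6: WRITE a=5  (a history now [(3, 13), (4, 11), (5, 24), (6, 5)])
READ a @v5: history=[(3, 13), (4, 11), (5, 24), (6, 5)] -> pick v5 -> 24
v7: WRITE a=4  (a history now [(3, 13), (4, 11), (5, 24), (6, 5), (7, 4)])
v8: WRITE b=16  (b history now [(2, 0), (8, 16)])
v9: WRITE b=7  (b history now [(2, 0), (8, 16), (9, 7)])
v10: WRITE c=13  (c history now [(1, 27), (10, 13)])
v11: WRITE c=14  (c history now [(1, 27), (10, 13), (11, 14)])
v12: WRITE c=24  (c history now [(1, 27), (10, 13), (11, 14), (12, 24)])
v13: WRITE c=6  (c history now [(1, 27), (10, 13), (11, 14), (12, 24), (13, 6)])
v14: WRITE b=23  (b history now [(2, 0), (8, 16), (9, 7), (14, 23)])
v15: WRITE c=7  (c history now [(1, 27), (10, 13), (11, 14), (12, 24), (13, 6), (15, 7)])
v16: WRITE a=4  (a history now [(3, 13), (4, 11), (5, 24), (6, 5), (7, 4), (16, 4)])
v17: WRITE a=25  (a history now [(3, 13), (4, 11), (5, 24), (6, 5), (7, 4), (16, 4), (17, 25)])
READ b @v1: history=[(2, 0), (8, 16), (9, 7), (14, 23)] -> no version <= 1 -> NONE
READ b @v6: history=[(2, 0), (8, 16), (9, 7), (14, 23)] -> pick v2 -> 0
v18: WRITE b=10  (b history now [(2, 0), (8, 16), (9, 7), (14, 23), (18, 10)])

Answer: 24
NONE
0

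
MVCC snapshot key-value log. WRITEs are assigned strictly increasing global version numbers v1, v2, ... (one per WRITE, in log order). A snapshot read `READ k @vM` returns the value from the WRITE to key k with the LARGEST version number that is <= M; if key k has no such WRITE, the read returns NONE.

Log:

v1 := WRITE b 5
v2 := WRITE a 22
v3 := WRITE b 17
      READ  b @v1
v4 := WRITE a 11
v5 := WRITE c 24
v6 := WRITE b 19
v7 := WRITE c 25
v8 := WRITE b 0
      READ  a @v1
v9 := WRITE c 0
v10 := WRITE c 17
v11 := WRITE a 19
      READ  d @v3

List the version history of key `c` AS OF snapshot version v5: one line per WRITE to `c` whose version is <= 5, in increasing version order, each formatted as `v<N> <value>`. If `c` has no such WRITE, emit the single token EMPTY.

Scan writes for key=c with version <= 5:
  v1 WRITE b 5 -> skip
  v2 WRITE a 22 -> skip
  v3 WRITE b 17 -> skip
  v4 WRITE a 11 -> skip
  v5 WRITE c 24 -> keep
  v6 WRITE b 19 -> skip
  v7 WRITE c 25 -> drop (> snap)
  v8 WRITE b 0 -> skip
  v9 WRITE c 0 -> drop (> snap)
  v10 WRITE c 17 -> drop (> snap)
  v11 WRITE a 19 -> skip
Collected: [(5, 24)]

Answer: v5 24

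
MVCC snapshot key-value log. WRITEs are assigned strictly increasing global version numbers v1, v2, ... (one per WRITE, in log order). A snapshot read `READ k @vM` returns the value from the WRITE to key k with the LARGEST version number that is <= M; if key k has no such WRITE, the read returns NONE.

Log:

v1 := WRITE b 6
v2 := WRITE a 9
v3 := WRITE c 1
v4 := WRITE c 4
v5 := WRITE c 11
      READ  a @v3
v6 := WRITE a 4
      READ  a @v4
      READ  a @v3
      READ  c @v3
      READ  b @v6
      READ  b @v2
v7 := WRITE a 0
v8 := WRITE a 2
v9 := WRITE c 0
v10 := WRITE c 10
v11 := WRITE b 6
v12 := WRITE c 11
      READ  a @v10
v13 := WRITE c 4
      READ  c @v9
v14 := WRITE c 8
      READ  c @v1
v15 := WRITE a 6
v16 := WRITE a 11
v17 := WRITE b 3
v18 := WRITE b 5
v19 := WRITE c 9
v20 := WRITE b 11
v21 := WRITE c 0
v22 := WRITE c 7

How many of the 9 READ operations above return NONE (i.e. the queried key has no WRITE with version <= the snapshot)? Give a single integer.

v1: WRITE b=6  (b history now [(1, 6)])
v2: WRITE a=9  (a history now [(2, 9)])
v3: WRITE c=1  (c history now [(3, 1)])
v4: WRITE c=4  (c history now [(3, 1), (4, 4)])
v5: WRITE c=11  (c history now [(3, 1), (4, 4), (5, 11)])
READ a @v3: history=[(2, 9)] -> pick v2 -> 9
v6: WRITE a=4  (a history now [(2, 9), (6, 4)])
READ a @v4: history=[(2, 9), (6, 4)] -> pick v2 -> 9
READ a @v3: history=[(2, 9), (6, 4)] -> pick v2 -> 9
READ c @v3: history=[(3, 1), (4, 4), (5, 11)] -> pick v3 -> 1
READ b @v6: history=[(1, 6)] -> pick v1 -> 6
READ b @v2: history=[(1, 6)] -> pick v1 -> 6
v7: WRITE a=0  (a history now [(2, 9), (6, 4), (7, 0)])
v8: WRITE a=2  (a history now [(2, 9), (6, 4), (7, 0), (8, 2)])
v9: WRITE c=0  (c history now [(3, 1), (4, 4), (5, 11), (9, 0)])
v10: WRITE c=10  (c history now [(3, 1), (4, 4), (5, 11), (9, 0), (10, 10)])
v11: WRITE b=6  (b history now [(1, 6), (11, 6)])
v12: WRITE c=11  (c history now [(3, 1), (4, 4), (5, 11), (9, 0), (10, 10), (12, 11)])
READ a @v10: history=[(2, 9), (6, 4), (7, 0), (8, 2)] -> pick v8 -> 2
v13: WRITE c=4  (c history now [(3, 1), (4, 4), (5, 11), (9, 0), (10, 10), (12, 11), (13, 4)])
READ c @v9: history=[(3, 1), (4, 4), (5, 11), (9, 0), (10, 10), (12, 11), (13, 4)] -> pick v9 -> 0
v14: WRITE c=8  (c history now [(3, 1), (4, 4), (5, 11), (9, 0), (10, 10), (12, 11), (13, 4), (14, 8)])
READ c @v1: history=[(3, 1), (4, 4), (5, 11), (9, 0), (10, 10), (12, 11), (13, 4), (14, 8)] -> no version <= 1 -> NONE
v15: WRITE a=6  (a history now [(2, 9), (6, 4), (7, 0), (8, 2), (15, 6)])
v16: WRITE a=11  (a history now [(2, 9), (6, 4), (7, 0), (8, 2), (15, 6), (16, 11)])
v17: WRITE b=3  (b history now [(1, 6), (11, 6), (17, 3)])
v18: WRITE b=5  (b history now [(1, 6), (11, 6), (17, 3), (18, 5)])
v19: WRITE c=9  (c history now [(3, 1), (4, 4), (5, 11), (9, 0), (10, 10), (12, 11), (13, 4), (14, 8), (19, 9)])
v20: WRITE b=11  (b history now [(1, 6), (11, 6), (17, 3), (18, 5), (20, 11)])
v21: WRITE c=0  (c history now [(3, 1), (4, 4), (5, 11), (9, 0), (10, 10), (12, 11), (13, 4), (14, 8), (19, 9), (21, 0)])
v22: WRITE c=7  (c history now [(3, 1), (4, 4), (5, 11), (9, 0), (10, 10), (12, 11), (13, 4), (14, 8), (19, 9), (21, 0), (22, 7)])
Read results in order: ['9', '9', '9', '1', '6', '6', '2', '0', 'NONE']
NONE count = 1

Answer: 1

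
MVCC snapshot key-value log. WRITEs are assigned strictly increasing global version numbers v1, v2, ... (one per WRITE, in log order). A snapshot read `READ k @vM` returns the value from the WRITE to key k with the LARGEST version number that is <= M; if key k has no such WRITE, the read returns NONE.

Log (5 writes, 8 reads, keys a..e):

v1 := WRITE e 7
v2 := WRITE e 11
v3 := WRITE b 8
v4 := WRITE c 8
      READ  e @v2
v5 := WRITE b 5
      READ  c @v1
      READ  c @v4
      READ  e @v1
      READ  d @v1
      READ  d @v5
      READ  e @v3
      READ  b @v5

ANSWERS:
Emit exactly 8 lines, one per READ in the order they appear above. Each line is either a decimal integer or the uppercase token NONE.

Answer: 11
NONE
8
7
NONE
NONE
11
5

Derivation:
v1: WRITE e=7  (e history now [(1, 7)])
v2: WRITE e=11  (e history now [(1, 7), (2, 11)])
v3: WRITE b=8  (b history now [(3, 8)])
v4: WRITE c=8  (c history now [(4, 8)])
READ e @v2: history=[(1, 7), (2, 11)] -> pick v2 -> 11
v5: WRITE b=5  (b history now [(3, 8), (5, 5)])
READ c @v1: history=[(4, 8)] -> no version <= 1 -> NONE
READ c @v4: history=[(4, 8)] -> pick v4 -> 8
READ e @v1: history=[(1, 7), (2, 11)] -> pick v1 -> 7
READ d @v1: history=[] -> no version <= 1 -> NONE
READ d @v5: history=[] -> no version <= 5 -> NONE
READ e @v3: history=[(1, 7), (2, 11)] -> pick v2 -> 11
READ b @v5: history=[(3, 8), (5, 5)] -> pick v5 -> 5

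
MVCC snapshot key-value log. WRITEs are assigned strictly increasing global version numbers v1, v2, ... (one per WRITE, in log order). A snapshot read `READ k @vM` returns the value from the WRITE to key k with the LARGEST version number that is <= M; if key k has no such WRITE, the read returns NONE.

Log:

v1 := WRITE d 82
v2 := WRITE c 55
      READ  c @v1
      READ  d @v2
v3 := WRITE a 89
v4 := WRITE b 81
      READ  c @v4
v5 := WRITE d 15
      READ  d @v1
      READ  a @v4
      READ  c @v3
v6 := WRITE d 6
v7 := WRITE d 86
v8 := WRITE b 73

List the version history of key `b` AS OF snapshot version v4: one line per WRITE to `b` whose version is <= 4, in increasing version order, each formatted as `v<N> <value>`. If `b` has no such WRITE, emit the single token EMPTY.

Answer: v4 81

Derivation:
Scan writes for key=b with version <= 4:
  v1 WRITE d 82 -> skip
  v2 WRITE c 55 -> skip
  v3 WRITE a 89 -> skip
  v4 WRITE b 81 -> keep
  v5 WRITE d 15 -> skip
  v6 WRITE d 6 -> skip
  v7 WRITE d 86 -> skip
  v8 WRITE b 73 -> drop (> snap)
Collected: [(4, 81)]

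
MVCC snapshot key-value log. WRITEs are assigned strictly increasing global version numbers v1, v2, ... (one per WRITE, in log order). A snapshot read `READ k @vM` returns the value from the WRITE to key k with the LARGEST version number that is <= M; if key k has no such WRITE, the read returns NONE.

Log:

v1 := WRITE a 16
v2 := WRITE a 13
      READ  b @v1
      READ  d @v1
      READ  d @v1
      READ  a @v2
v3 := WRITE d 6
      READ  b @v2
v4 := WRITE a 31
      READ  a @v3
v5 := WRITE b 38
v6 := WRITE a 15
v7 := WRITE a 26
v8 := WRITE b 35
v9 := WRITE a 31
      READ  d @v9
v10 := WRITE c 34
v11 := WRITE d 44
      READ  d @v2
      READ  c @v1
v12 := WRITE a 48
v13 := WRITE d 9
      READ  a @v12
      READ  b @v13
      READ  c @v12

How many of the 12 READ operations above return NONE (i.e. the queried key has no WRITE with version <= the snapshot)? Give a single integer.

Answer: 6

Derivation:
v1: WRITE a=16  (a history now [(1, 16)])
v2: WRITE a=13  (a history now [(1, 16), (2, 13)])
READ b @v1: history=[] -> no version <= 1 -> NONE
READ d @v1: history=[] -> no version <= 1 -> NONE
READ d @v1: history=[] -> no version <= 1 -> NONE
READ a @v2: history=[(1, 16), (2, 13)] -> pick v2 -> 13
v3: WRITE d=6  (d history now [(3, 6)])
READ b @v2: history=[] -> no version <= 2 -> NONE
v4: WRITE a=31  (a history now [(1, 16), (2, 13), (4, 31)])
READ a @v3: history=[(1, 16), (2, 13), (4, 31)] -> pick v2 -> 13
v5: WRITE b=38  (b history now [(5, 38)])
v6: WRITE a=15  (a history now [(1, 16), (2, 13), (4, 31), (6, 15)])
v7: WRITE a=26  (a history now [(1, 16), (2, 13), (4, 31), (6, 15), (7, 26)])
v8: WRITE b=35  (b history now [(5, 38), (8, 35)])
v9: WRITE a=31  (a history now [(1, 16), (2, 13), (4, 31), (6, 15), (7, 26), (9, 31)])
READ d @v9: history=[(3, 6)] -> pick v3 -> 6
v10: WRITE c=34  (c history now [(10, 34)])
v11: WRITE d=44  (d history now [(3, 6), (11, 44)])
READ d @v2: history=[(3, 6), (11, 44)] -> no version <= 2 -> NONE
READ c @v1: history=[(10, 34)] -> no version <= 1 -> NONE
v12: WRITE a=48  (a history now [(1, 16), (2, 13), (4, 31), (6, 15), (7, 26), (9, 31), (12, 48)])
v13: WRITE d=9  (d history now [(3, 6), (11, 44), (13, 9)])
READ a @v12: history=[(1, 16), (2, 13), (4, 31), (6, 15), (7, 26), (9, 31), (12, 48)] -> pick v12 -> 48
READ b @v13: history=[(5, 38), (8, 35)] -> pick v8 -> 35
READ c @v12: history=[(10, 34)] -> pick v10 -> 34
Read results in order: ['NONE', 'NONE', 'NONE', '13', 'NONE', '13', '6', 'NONE', 'NONE', '48', '35', '34']
NONE count = 6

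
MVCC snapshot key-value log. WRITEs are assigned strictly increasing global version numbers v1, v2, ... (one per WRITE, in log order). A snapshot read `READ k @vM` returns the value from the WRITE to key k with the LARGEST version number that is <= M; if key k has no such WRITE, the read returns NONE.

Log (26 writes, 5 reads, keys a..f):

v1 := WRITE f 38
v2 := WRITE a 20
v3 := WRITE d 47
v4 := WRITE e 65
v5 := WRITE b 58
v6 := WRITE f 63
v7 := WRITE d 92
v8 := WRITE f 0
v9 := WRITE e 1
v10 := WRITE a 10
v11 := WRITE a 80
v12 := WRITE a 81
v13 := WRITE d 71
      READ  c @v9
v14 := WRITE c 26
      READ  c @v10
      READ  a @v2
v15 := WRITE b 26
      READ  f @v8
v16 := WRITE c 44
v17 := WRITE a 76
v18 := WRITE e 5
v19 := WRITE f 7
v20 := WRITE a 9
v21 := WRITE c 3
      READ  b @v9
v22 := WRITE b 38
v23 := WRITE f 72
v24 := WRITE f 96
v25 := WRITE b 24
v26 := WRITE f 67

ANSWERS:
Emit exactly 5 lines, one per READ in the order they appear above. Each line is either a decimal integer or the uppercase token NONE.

Answer: NONE
NONE
20
0
58

Derivation:
v1: WRITE f=38  (f history now [(1, 38)])
v2: WRITE a=20  (a history now [(2, 20)])
v3: WRITE d=47  (d history now [(3, 47)])
v4: WRITE e=65  (e history now [(4, 65)])
v5: WRITE b=58  (b history now [(5, 58)])
v6: WRITE f=63  (f history now [(1, 38), (6, 63)])
v7: WRITE d=92  (d history now [(3, 47), (7, 92)])
v8: WRITE f=0  (f history now [(1, 38), (6, 63), (8, 0)])
v9: WRITE e=1  (e history now [(4, 65), (9, 1)])
v10: WRITE a=10  (a history now [(2, 20), (10, 10)])
v11: WRITE a=80  (a history now [(2, 20), (10, 10), (11, 80)])
v12: WRITE a=81  (a history now [(2, 20), (10, 10), (11, 80), (12, 81)])
v13: WRITE d=71  (d history now [(3, 47), (7, 92), (13, 71)])
READ c @v9: history=[] -> no version <= 9 -> NONE
v14: WRITE c=26  (c history now [(14, 26)])
READ c @v10: history=[(14, 26)] -> no version <= 10 -> NONE
READ a @v2: history=[(2, 20), (10, 10), (11, 80), (12, 81)] -> pick v2 -> 20
v15: WRITE b=26  (b history now [(5, 58), (15, 26)])
READ f @v8: history=[(1, 38), (6, 63), (8, 0)] -> pick v8 -> 0
v16: WRITE c=44  (c history now [(14, 26), (16, 44)])
v17: WRITE a=76  (a history now [(2, 20), (10, 10), (11, 80), (12, 81), (17, 76)])
v18: WRITE e=5  (e history now [(4, 65), (9, 1), (18, 5)])
v19: WRITE f=7  (f history now [(1, 38), (6, 63), (8, 0), (19, 7)])
v20: WRITE a=9  (a history now [(2, 20), (10, 10), (11, 80), (12, 81), (17, 76), (20, 9)])
v21: WRITE c=3  (c history now [(14, 26), (16, 44), (21, 3)])
READ b @v9: history=[(5, 58), (15, 26)] -> pick v5 -> 58
v22: WRITE b=38  (b history now [(5, 58), (15, 26), (22, 38)])
v23: WRITE f=72  (f history now [(1, 38), (6, 63), (8, 0), (19, 7), (23, 72)])
v24: WRITE f=96  (f history now [(1, 38), (6, 63), (8, 0), (19, 7), (23, 72), (24, 96)])
v25: WRITE b=24  (b history now [(5, 58), (15, 26), (22, 38), (25, 24)])
v26: WRITE f=67  (f history now [(1, 38), (6, 63), (8, 0), (19, 7), (23, 72), (24, 96), (26, 67)])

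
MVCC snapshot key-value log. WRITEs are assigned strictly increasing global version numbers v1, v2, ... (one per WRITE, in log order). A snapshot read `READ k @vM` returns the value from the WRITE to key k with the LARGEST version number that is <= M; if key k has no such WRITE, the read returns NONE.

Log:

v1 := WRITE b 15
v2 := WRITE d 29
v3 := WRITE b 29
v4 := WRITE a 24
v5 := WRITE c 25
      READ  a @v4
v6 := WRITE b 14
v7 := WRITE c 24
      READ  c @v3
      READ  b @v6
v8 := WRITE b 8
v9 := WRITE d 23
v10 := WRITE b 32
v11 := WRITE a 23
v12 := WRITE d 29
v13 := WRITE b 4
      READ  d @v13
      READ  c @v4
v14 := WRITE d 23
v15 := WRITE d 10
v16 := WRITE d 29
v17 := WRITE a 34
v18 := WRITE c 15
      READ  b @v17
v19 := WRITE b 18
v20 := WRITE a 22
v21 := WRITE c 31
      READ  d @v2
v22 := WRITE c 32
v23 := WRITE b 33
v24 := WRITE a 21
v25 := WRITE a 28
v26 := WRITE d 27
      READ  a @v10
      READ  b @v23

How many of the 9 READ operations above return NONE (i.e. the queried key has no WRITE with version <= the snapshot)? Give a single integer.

Answer: 2

Derivation:
v1: WRITE b=15  (b history now [(1, 15)])
v2: WRITE d=29  (d history now [(2, 29)])
v3: WRITE b=29  (b history now [(1, 15), (3, 29)])
v4: WRITE a=24  (a history now [(4, 24)])
v5: WRITE c=25  (c history now [(5, 25)])
READ a @v4: history=[(4, 24)] -> pick v4 -> 24
v6: WRITE b=14  (b history now [(1, 15), (3, 29), (6, 14)])
v7: WRITE c=24  (c history now [(5, 25), (7, 24)])
READ c @v3: history=[(5, 25), (7, 24)] -> no version <= 3 -> NONE
READ b @v6: history=[(1, 15), (3, 29), (6, 14)] -> pick v6 -> 14
v8: WRITE b=8  (b history now [(1, 15), (3, 29), (6, 14), (8, 8)])
v9: WRITE d=23  (d history now [(2, 29), (9, 23)])
v10: WRITE b=32  (b history now [(1, 15), (3, 29), (6, 14), (8, 8), (10, 32)])
v11: WRITE a=23  (a history now [(4, 24), (11, 23)])
v12: WRITE d=29  (d history now [(2, 29), (9, 23), (12, 29)])
v13: WRITE b=4  (b history now [(1, 15), (3, 29), (6, 14), (8, 8), (10, 32), (13, 4)])
READ d @v13: history=[(2, 29), (9, 23), (12, 29)] -> pick v12 -> 29
READ c @v4: history=[(5, 25), (7, 24)] -> no version <= 4 -> NONE
v14: WRITE d=23  (d history now [(2, 29), (9, 23), (12, 29), (14, 23)])
v15: WRITE d=10  (d history now [(2, 29), (9, 23), (12, 29), (14, 23), (15, 10)])
v16: WRITE d=29  (d history now [(2, 29), (9, 23), (12, 29), (14, 23), (15, 10), (16, 29)])
v17: WRITE a=34  (a history now [(4, 24), (11, 23), (17, 34)])
v18: WRITE c=15  (c history now [(5, 25), (7, 24), (18, 15)])
READ b @v17: history=[(1, 15), (3, 29), (6, 14), (8, 8), (10, 32), (13, 4)] -> pick v13 -> 4
v19: WRITE b=18  (b history now [(1, 15), (3, 29), (6, 14), (8, 8), (10, 32), (13, 4), (19, 18)])
v20: WRITE a=22  (a history now [(4, 24), (11, 23), (17, 34), (20, 22)])
v21: WRITE c=31  (c history now [(5, 25), (7, 24), (18, 15), (21, 31)])
READ d @v2: history=[(2, 29), (9, 23), (12, 29), (14, 23), (15, 10), (16, 29)] -> pick v2 -> 29
v22: WRITE c=32  (c history now [(5, 25), (7, 24), (18, 15), (21, 31), (22, 32)])
v23: WRITE b=33  (b history now [(1, 15), (3, 29), (6, 14), (8, 8), (10, 32), (13, 4), (19, 18), (23, 33)])
v24: WRITE a=21  (a history now [(4, 24), (11, 23), (17, 34), (20, 22), (24, 21)])
v25: WRITE a=28  (a history now [(4, 24), (11, 23), (17, 34), (20, 22), (24, 21), (25, 28)])
v26: WRITE d=27  (d history now [(2, 29), (9, 23), (12, 29), (14, 23), (15, 10), (16, 29), (26, 27)])
READ a @v10: history=[(4, 24), (11, 23), (17, 34), (20, 22), (24, 21), (25, 28)] -> pick v4 -> 24
READ b @v23: history=[(1, 15), (3, 29), (6, 14), (8, 8), (10, 32), (13, 4), (19, 18), (23, 33)] -> pick v23 -> 33
Read results in order: ['24', 'NONE', '14', '29', 'NONE', '4', '29', '24', '33']
NONE count = 2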